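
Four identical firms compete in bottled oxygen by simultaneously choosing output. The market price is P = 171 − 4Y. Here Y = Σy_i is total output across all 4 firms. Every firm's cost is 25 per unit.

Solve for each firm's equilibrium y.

7.3

A representative firm's profit is π_i = y_i(171 − 4Y) − 25y_i, with Y = y_i + Σ_{j≠i} y_j.
First-order condition: 146 − 8y_i − 4Σ_{j≠i} y_j = 0.
With identical firms, set every y_j = y: then 146 − 8y − 12y = 0, i.e. y = 146/20 = 7.3.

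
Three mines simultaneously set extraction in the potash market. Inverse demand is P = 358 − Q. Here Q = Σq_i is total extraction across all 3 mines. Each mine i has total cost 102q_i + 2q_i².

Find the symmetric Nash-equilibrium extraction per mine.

32

A representative mine's profit is π_i = q_i(358 − Q) − 102q_i − 2q_i², with Q = q_i + Σ_{j≠i} q_j.
First-order condition: 256 − 6q_i − Σ_{j≠i} q_j = 0.
With identical mines, set every q_j = q: then 256 − 6q − 2q = 0, i.e. q = 256/8 = 32.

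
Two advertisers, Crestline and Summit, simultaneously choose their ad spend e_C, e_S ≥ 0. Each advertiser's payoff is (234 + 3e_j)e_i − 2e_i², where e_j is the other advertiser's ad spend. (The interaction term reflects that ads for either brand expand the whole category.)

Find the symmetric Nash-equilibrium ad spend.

Crestline's payoff is (234 + 3e_S)e_C − 2e_C².
∂π/∂e_C = 234 + 3e_S − 4e_C = 0, so e_C = 58.5 + 0.75e_S.
The game is symmetric, so in equilibrium e_S = e_C: the reaction function gives 0.25e_C = 58.5, hence e_C = 234.

234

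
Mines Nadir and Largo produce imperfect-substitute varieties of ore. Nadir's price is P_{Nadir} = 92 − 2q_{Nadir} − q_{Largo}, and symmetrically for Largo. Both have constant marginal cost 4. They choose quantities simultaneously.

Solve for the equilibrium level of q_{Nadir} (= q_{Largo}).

Mine Nadir's profit: π = q_{Nadir}(92 − 2q_{Nadir} − q_{Largo}) − 4q_{Nadir}.
∂π/∂q_{Nadir} = 88 − 4q_{Nadir} − q_{Largo} = 0 ⇒ q_{Nadir} = 22 − 0.25q_{Largo}.
The game is symmetric, so in equilibrium q_{Largo} = q_{Nadir}: the reaction function gives 1.25q_{Nadir} = 22, hence q_{Nadir} = 17.6.

17.6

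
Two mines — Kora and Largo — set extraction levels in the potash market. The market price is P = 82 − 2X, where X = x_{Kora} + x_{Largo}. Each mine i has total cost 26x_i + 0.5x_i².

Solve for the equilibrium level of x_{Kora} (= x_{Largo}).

Mine Kora's profit: π = x_{Kora}(82 − 2(x_{Kora} + x_{Largo})) − 26x_{Kora} − 0.5x_{Kora}².
∂π/∂x_{Kora} = 56 − 5x_{Kora} − 2x_{Largo} = 0, so x_{Kora} = 11.2 − 0.4x_{Largo}.
The game is symmetric, so in equilibrium x_{Largo} = x_{Kora}: the reaction function gives 1.4x_{Kora} = 11.2, hence x_{Kora} = 8.

8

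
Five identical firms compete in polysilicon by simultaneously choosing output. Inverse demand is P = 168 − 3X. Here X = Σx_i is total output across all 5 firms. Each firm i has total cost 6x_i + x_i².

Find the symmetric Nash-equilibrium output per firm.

A representative firm's profit is π_i = x_i(168 − 3X) − 6x_i − x_i², with X = x_i + Σ_{j≠i} x_j.
First-order condition: 162 − 8x_i − 3Σ_{j≠i} x_j = 0.
In a symmetric equilibrium every firm chooses the same x, so Σ_{j≠i} x_j = 4x. The condition becomes 162 − 20x = 0, giving x = 162/20 = 8.1.

8.1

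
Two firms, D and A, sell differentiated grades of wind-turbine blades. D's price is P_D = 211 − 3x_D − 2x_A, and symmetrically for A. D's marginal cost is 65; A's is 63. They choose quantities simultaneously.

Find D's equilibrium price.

119.375

Firm D's profit: π = x_D(211 − 3x_D − 2x_A) − 65x_D.
∂π/∂x_D = 146 − 6x_D − 2x_A = 0 ⇒ x_D = 73/3 − (1/3)x_A.
Similarly x_A = 74/3 − (1/3)x_D.
Substituting the second reaction function into the first: x_D = 73/3 − (1/3)(74/3 − (1/3)x_D), which gives (8/9)x_D = 145/9 ⇒ x_D = 18.125.
Then x_A = 74/3 − (1/3)·18.125 = 18.625.
P_D = 211 − 3·18.125 − 2·18.625 = 119.375.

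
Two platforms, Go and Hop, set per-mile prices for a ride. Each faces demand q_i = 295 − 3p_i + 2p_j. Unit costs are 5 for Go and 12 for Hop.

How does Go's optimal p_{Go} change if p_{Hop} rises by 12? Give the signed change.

4

Go's profit: π = (p_{Go} − 5)(295 − 3p_{Go} + 2p_{Hop}).
∂π/∂p_{Go} = 310 − 6p_{Go} + 2p_{Hop} = 0 ⇒ p_{Go} = 155/3 + (1/3)p_{Hop}.
The reaction-function slope is 1/3, so a 12-unit rise in p_{Hop} moves p_{Go} by 1/3 × 12 = 4. Go's best response rises — the actions are strategic complements.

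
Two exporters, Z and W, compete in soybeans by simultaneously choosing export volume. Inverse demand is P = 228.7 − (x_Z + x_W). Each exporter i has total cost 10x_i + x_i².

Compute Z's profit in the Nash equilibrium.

Exporter Z's profit: π = x_Z(228.7 − (x_Z + x_W)) − 10x_Z − x_Z².
∂π/∂x_Z = 218.7 − 4x_Z − x_W = 0, so x_Z = 54.675 − 0.25x_W.
Setting x_Z = x_W in the reaction function: x_Z = 54.675 − 0.25x_Z, so x_Z = 54.675 / 1.25 = 43.74.
Price P = 228.7 − 87.48 = 141.22.
Z's profit: (141.22 − 10)·43.74 − (43.74)² = 3826.3752.

3826.3752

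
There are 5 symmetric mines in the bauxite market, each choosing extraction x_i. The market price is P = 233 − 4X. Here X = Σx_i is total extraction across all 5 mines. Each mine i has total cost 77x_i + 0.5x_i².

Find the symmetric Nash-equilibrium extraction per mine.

6.24

A representative mine's profit is π_i = x_i(233 − 4X) − 77x_i − 0.5x_i², with X = x_i + Σ_{j≠i} x_j.
First-order condition: 156 − 9x_i − 4Σ_{j≠i} x_j = 0.
Imposing symmetry (x_j = x for all j) turns Σ_{j≠i} x_j into 4x, so 156 = 25x and x = 6.24.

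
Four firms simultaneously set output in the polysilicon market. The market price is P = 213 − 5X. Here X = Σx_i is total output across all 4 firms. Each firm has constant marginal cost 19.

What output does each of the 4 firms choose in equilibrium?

A representative firm's profit is π_i = x_i(213 − 5X) − 19x_i, with X = x_i + Σ_{j≠i} x_j.
First-order condition: 194 − 10x_i − 5Σ_{j≠i} x_j = 0.
In a symmetric equilibrium every firm chooses the same x, so Σ_{j≠i} x_j = 3x. The condition becomes 194 − 25x = 0, giving x = 194/25 = 7.76.

7.76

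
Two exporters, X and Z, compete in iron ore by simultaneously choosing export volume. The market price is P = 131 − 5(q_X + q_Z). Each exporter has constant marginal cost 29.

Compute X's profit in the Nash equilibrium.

Exporter X's profit: π = q_X(131 − 5(q_X + q_Z)) − 29q_X.
∂π/∂q_X = 102 − 10q_X − 5q_Z = 0, so q_X = 10.2 − 0.5q_Z.
The game is symmetric, so in equilibrium q_Z = q_X: the reaction function gives 1.5q_X = 10.2, hence q_X = 6.8.
Price P = 131 − 5·13.6 = 63.
X's profit: (63 − 29)·6.8 = 231.2.

231.2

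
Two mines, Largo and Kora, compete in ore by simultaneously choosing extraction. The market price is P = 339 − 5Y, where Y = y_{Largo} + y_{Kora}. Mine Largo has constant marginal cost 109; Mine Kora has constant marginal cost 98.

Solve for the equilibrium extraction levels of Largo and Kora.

14.6, 16.8

Mine Largo's profit: π = y_{Largo}(339 − 5(y_{Largo} + y_{Kora})) − 109y_{Largo}.
∂π/∂y_{Largo} = 230 − 10y_{Largo} − 5y_{Kora} = 0, so y_{Largo} = 23 − 0.5y_{Kora}.
By the same steps for Kora: y_{Kora} = 24.1 − 0.5y_{Largo}.
Solving the two reaction functions simultaneously: (1 − (−0.5)(−0.5))y_{Largo} = 23 − 0.5·24.1, so 0.75y_{Largo} = 10.95 and y_{Largo} = 14.6.
Then y_{Kora} = 24.1 − 0.5·14.6 = 16.8.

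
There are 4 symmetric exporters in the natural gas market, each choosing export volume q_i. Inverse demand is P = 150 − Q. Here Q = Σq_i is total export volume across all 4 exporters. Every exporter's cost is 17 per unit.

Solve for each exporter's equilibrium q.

26.6

A representative exporter's profit is π_i = q_i(150 − Q) − 17q_i, with Q = q_i + Σ_{j≠i} q_j.
First-order condition: 133 − 2q_i − Σ_{j≠i} q_j = 0.
With identical exporters, set every q_j = q: then 133 − 2q − 3q = 0, i.e. q = 133/5 = 26.6.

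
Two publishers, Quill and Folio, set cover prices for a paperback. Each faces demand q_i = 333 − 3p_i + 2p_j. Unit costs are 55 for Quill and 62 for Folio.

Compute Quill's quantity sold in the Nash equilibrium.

212.4375

Quill's profit: π = (p_{Quill} − 55)(333 − 3p_{Quill} + 2p_{Folio}).
∂π/∂p_{Quill} = 498 − 6p_{Quill} + 2p_{Folio} = 0 ⇒ p_{Quill} = 83 + (1/3)p_{Folio}.
Similarly p_{Folio} = 86.5 + (1/3)p_{Quill}.
Solving the two reaction functions simultaneously: (1 − (1/3)(1/3))p_{Quill} = 83 + (1/3)·86.5, so (8/9)p_{Quill} = 671/6 and p_{Quill} = 125.8125.
Then p_{Folio} = 86.5 + (1/3)·125.8125 = 128.4375.
q_{Quill} = 333 − 3·125.8125 + 2·128.4375 = 212.4375.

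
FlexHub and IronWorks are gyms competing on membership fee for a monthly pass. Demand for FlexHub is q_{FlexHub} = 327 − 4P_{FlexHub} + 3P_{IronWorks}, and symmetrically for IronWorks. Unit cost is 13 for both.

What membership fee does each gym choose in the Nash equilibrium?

75.8

FlexHub's profit: π = (P_{FlexHub} − 13)(327 − 4P_{FlexHub} + 3P_{IronWorks}).
∂π/∂P_{FlexHub} = 379 − 8P_{FlexHub} + 3P_{IronWorks} = 0 ⇒ P_{FlexHub} = 47.375 + 0.375P_{IronWorks}.
The game is symmetric, so in equilibrium P_{IronWorks} = P_{FlexHub}: the reaction function gives 0.625P_{FlexHub} = 47.375, hence P_{FlexHub} = 75.8.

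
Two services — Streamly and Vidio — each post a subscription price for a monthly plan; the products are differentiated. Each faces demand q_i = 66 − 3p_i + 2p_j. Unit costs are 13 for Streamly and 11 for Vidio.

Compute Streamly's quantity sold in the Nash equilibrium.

38.625

Streamly's profit: π = (p_{Streamly} − 13)(66 − 3p_{Streamly} + 2p_{Vidio}).
∂π/∂p_{Streamly} = 105 − 6p_{Streamly} + 2p_{Vidio} = 0 ⇒ p_{Streamly} = 17.5 + (1/3)p_{Vidio}.
Similarly p_{Vidio} = 16.5 + (1/3)p_{Streamly}.
Solving the two reaction functions simultaneously: (1 − (1/3)(1/3))p_{Streamly} = 17.5 + (1/3)·16.5, so (8/9)p_{Streamly} = 23 and p_{Streamly} = 25.875.
Then p_{Vidio} = 16.5 + (1/3)·25.875 = 25.125.
q_{Streamly} = 66 − 3·25.875 + 2·25.125 = 38.625.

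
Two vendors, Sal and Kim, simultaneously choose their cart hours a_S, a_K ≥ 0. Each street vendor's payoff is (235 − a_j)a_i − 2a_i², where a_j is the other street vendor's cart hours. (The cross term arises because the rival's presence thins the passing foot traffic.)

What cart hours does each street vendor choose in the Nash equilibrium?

Sal's payoff is (235 − a_K)a_S − 2a_S².
∂π/∂a_S = 235 − a_K − 4a_S = 0, so a_S = 58.75 − 0.25a_K.
The game is symmetric, so in equilibrium a_K = a_S: the reaction function gives 1.25a_S = 58.75, hence a_S = 47.

47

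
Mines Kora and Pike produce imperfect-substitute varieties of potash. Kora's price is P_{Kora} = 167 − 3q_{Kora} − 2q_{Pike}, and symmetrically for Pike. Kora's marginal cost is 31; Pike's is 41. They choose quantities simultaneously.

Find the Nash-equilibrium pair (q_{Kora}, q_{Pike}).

Mine Kora's profit: π = q_{Kora}(167 − 3q_{Kora} − 2q_{Pike}) − 31q_{Kora}.
∂π/∂q_{Kora} = 136 − 6q_{Kora} − 2q_{Pike} = 0 ⇒ q_{Kora} = 68/3 − (1/3)q_{Pike}.
Similarly q_{Pike} = 21 − (1/3)q_{Kora}.
Solving the two reaction functions simultaneously: (1 − (−1/3)(−1/3))q_{Kora} = 68/3 − (1/3)·21, so (8/9)q_{Kora} = 47/3 and q_{Kora} = 17.625.
Then q_{Pike} = 21 − (1/3)·17.625 = 15.125.

17.625, 15.125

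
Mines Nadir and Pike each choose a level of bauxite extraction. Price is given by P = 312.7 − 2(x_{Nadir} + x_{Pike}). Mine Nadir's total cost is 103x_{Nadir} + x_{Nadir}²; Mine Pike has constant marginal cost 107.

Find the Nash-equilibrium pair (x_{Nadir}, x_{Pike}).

Mine Nadir's profit: π = x_{Nadir}(312.7 − 2(x_{Nadir} + x_{Pike})) − 103x_{Nadir} − x_{Nadir}².
∂π/∂x_{Nadir} = 209.7 − 6x_{Nadir} − 2x_{Pike} = 0, so x_{Nadir} = 34.95 − (1/3)x_{Pike}.
For Pike: ∂π/∂x_{Pike} = 205.7 − 4x_{Pike} − 2x_{Nadir} = 0 ⇒ x_{Pike} = 51.425 − 0.5x_{Nadir}.
Plugging x_{Pike} into Nadir's best response: x_{Nadir} = 34.95 − (1/3)(51.425 − 0.5x_{Nadir}) ⇒ (5/6)x_{Nadir} = 2137/120, so x_{Nadir} = 21.37.
Then x_{Pike} = 51.425 − 0.5·21.37 = 40.74.

21.37, 40.74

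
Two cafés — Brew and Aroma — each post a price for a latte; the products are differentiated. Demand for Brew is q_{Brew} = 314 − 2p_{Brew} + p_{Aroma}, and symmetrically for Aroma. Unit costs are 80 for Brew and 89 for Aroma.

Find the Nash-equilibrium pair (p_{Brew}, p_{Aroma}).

Brew's profit: π = (p_{Brew} − 80)(314 − 2p_{Brew} + p_{Aroma}).
∂π/∂p_{Brew} = 474 − 4p_{Brew} + p_{Aroma} = 0 ⇒ p_{Brew} = 118.5 + 0.25p_{Aroma}.
Similarly p_{Aroma} = 123 + 0.25p_{Brew}.
Plugging p_{Aroma} into Brew's best response: p_{Brew} = 118.5 + 0.25(123 + 0.25p_{Brew}) ⇒ 0.9375p_{Brew} = 149.25, so p_{Brew} = 159.2.
Then p_{Aroma} = 123 + 0.25·159.2 = 162.8.

159.2, 162.8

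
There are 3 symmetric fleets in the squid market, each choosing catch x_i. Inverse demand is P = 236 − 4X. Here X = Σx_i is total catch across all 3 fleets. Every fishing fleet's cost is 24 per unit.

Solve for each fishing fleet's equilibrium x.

A representative fishing fleet's profit is π_i = x_i(236 − 4X) − 24x_i, with X = x_i + Σ_{j≠i} x_j.
First-order condition: 212 − 8x_i − 4Σ_{j≠i} x_j = 0.
With identical fishing fleets, set every x_j = x: then 212 − 8x − 8x = 0, i.e. x = 212/16 = 13.25.

13.25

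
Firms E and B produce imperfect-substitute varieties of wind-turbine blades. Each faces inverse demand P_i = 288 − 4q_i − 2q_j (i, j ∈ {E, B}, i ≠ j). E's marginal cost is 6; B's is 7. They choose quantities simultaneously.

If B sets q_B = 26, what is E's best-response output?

Firm E's profit: π = q_E(288 − 4q_E − 2q_B) − 6q_E.
∂π/∂q_E = 282 − 8q_E − 2q_B = 0 ⇒ q_E = 35.25 − 0.25q_B.
At q_B = 26: q_E = 35.25 − 0.25·26 = 28.75.

28.75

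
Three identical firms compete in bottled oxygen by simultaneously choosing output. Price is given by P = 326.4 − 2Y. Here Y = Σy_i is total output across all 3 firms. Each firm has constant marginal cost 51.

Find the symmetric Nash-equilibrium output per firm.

A representative firm's profit is π_i = y_i(326.4 − 2Y) − 51y_i, with Y = y_i + Σ_{j≠i} y_j.
First-order condition: 275.4 − 4y_i − 2Σ_{j≠i} y_j = 0.
Imposing symmetry (y_j = y for all j) turns Σ_{j≠i} y_j into 2y, so 275.4 = 8y and y = 34.425.

34.425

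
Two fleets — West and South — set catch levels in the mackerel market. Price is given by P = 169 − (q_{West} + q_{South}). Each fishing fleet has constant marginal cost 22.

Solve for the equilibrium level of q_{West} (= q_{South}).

Fishing fleet West's profit: π = q_{West}(169 − (q_{West} + q_{South})) − 22q_{West}.
∂π/∂q_{West} = 147 − 2q_{West} − q_{South} = 0, so q_{West} = 73.5 − 0.5q_{South}.
By symmetry q_{South} = q_{West}; substituting into the reaction function, 1.5q_{West} = 73.5 and q_{West} = 49.

49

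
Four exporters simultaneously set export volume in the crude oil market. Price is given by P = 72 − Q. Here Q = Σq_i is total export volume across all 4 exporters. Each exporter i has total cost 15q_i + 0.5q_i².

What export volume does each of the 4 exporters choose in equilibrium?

9.5

A representative exporter's profit is π_i = q_i(72 − Q) − 15q_i − 0.5q_i², with Q = q_i + Σ_{j≠i} q_j.
First-order condition: 57 − 3q_i − Σ_{j≠i} q_j = 0.
Imposing symmetry (q_j = q for all j) turns Σ_{j≠i} q_j into 3q, so 57 = 6q and q = 9.5.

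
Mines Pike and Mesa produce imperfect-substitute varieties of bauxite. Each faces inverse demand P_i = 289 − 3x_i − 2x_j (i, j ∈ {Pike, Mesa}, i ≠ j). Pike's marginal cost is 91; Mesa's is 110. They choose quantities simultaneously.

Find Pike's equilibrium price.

Mine Pike's profit: π = x_{Pike}(289 − 3x_{Pike} − 2x_{Mesa}) − 91x_{Pike}.
∂π/∂x_{Pike} = 198 − 6x_{Pike} − 2x_{Mesa} = 0 ⇒ x_{Pike} = 33 − (1/3)x_{Mesa}.
Similarly x_{Mesa} = 179/6 − (1/3)x_{Pike}.
Solving the two reaction functions simultaneously: (1 − (−1/3)(−1/3))x_{Pike} = 33 − (1/3)·(179/6), so (8/9)x_{Pike} = 415/18 and x_{Pike} = 25.9375.
Then x_{Mesa} = 179/6 − (1/3)·25.9375 = 21.1875.
P_{Pike} = 289 − 3·25.9375 − 2·21.1875 = 168.8125.

168.8125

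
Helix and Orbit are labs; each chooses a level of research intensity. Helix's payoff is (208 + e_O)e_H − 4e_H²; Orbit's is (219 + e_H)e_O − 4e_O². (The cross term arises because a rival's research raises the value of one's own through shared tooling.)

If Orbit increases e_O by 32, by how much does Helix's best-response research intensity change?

Expanding Helix's payoff: 208e_H + e_Oe_H − 4e_H².
∂π/∂e_H = 208 + e_O − 8e_H = 0, so e_H = 26 + 0.125e_O.
The reaction-function slope is 0.125, so a 32-unit rise in e_O moves e_H by 0.125 × 32 = 4. Helix's best response rises — the actions are strategic complements.

4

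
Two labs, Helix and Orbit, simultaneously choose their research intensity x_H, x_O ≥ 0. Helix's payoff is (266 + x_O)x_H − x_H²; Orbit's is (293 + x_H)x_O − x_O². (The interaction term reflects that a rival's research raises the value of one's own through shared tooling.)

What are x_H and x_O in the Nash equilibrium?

Expanding Helix's payoff: 266x_H + x_Ox_H − x_H².
∂π/∂x_H = 266 + x_O − 2x_H = 0, so x_H = 133 + 0.5x_O.
Likewise for Orbit: x_O = 146.5 + 0.5x_H.
Solving the two reaction functions simultaneously: (1 − (0.5)(0.5))x_H = 133 + 0.5·146.5, so 0.75x_H = 206.25 and x_H = 275.
Then x_O = 146.5 + 0.5·275 = 284.

275, 284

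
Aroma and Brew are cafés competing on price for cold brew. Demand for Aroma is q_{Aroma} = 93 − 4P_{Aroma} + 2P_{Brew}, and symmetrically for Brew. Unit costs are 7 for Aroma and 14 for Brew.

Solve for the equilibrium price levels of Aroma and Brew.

Aroma's profit: π = (P_{Aroma} − 7)(93 − 4P_{Aroma} + 2P_{Brew}).
∂π/∂P_{Aroma} = 121 − 8P_{Aroma} + 2P_{Brew} = 0 ⇒ P_{Aroma} = 15.125 + 0.25P_{Brew}.
Similarly P_{Brew} = 18.625 + 0.25P_{Aroma}.
Solving the two reaction functions simultaneously: (1 − (0.25)(0.25))P_{Aroma} = 15.125 + 0.25·18.625, so 0.9375P_{Aroma} = 633/32 and P_{Aroma} = 21.1.
Then P_{Brew} = 18.625 + 0.25·21.1 = 23.9.

21.1, 23.9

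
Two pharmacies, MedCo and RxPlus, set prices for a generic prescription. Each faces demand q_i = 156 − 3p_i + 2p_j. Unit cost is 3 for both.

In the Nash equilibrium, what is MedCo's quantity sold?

114.75

MedCo's profit: π = (p_{MedCo} − 3)(156 − 3p_{MedCo} + 2p_{RxPlus}).
∂π/∂p_{MedCo} = 165 − 6p_{MedCo} + 2p_{RxPlus} = 0 ⇒ p_{MedCo} = 27.5 + (1/3)p_{RxPlus}.
The game is symmetric, so in equilibrium p_{RxPlus} = p_{MedCo}: the reaction function gives (2/3)p_{MedCo} = 27.5, hence p_{MedCo} = 41.25.
q_{MedCo} = 156 − 3·41.25 + 2·41.25 = 114.75.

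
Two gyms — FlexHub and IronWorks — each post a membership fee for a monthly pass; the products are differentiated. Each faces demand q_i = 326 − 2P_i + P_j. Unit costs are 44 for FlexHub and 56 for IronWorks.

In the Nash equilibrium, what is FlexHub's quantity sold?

191.2

FlexHub's profit: π = (P_{FlexHub} − 44)(326 − 2P_{FlexHub} + P_{IronWorks}).
∂π/∂P_{FlexHub} = 414 − 4P_{FlexHub} + P_{IronWorks} = 0 ⇒ P_{FlexHub} = 103.5 + 0.25P_{IronWorks}.
Similarly P_{IronWorks} = 109.5 + 0.25P_{FlexHub}.
Plugging P_{IronWorks} into FlexHub's best response: P_{FlexHub} = 103.5 + 0.25(109.5 + 0.25P_{FlexHub}) ⇒ 0.9375P_{FlexHub} = 130.875, so P_{FlexHub} = 139.6.
Then P_{IronWorks} = 109.5 + 0.25·139.6 = 144.4.
q_{FlexHub} = 326 − 2·139.6 + 144.4 = 191.2.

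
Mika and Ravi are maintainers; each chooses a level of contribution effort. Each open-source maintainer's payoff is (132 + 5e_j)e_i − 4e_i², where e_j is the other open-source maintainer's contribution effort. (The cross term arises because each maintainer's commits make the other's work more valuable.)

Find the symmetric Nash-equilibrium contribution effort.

Mika's payoff is (132 + 5e_R)e_M − 4e_M².
∂π/∂e_M = 132 + 5e_R − 8e_M = 0, so e_M = 16.5 + 0.625e_R.
Setting e_M = e_R in the reaction function: e_M = 16.5 + 0.625e_M, so e_M = 16.5 / 0.375 = 44.

44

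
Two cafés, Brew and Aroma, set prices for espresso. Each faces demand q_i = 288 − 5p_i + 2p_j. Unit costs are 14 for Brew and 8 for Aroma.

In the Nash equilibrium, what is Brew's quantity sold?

150.625

Brew's profit: π = (p_{Brew} − 14)(288 − 5p_{Brew} + 2p_{Aroma}).
∂π/∂p_{Brew} = 358 − 10p_{Brew} + 2p_{Aroma} = 0 ⇒ p_{Brew} = 35.8 + 0.2p_{Aroma}.
Similarly p_{Aroma} = 32.8 + 0.2p_{Brew}.
Solving the two reaction functions simultaneously: (1 − (0.2)(0.2))p_{Brew} = 35.8 + 0.2·32.8, so 0.96p_{Brew} = 42.36 and p_{Brew} = 44.125.
Then p_{Aroma} = 32.8 + 0.2·44.125 = 41.625.
q_{Brew} = 288 − 5·44.125 + 2·41.625 = 150.625.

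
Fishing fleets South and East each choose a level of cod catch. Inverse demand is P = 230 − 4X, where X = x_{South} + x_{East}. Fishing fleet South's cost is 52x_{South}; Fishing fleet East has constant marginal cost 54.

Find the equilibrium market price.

112

Fishing fleet South's profit: π = x_{South}(230 − 4(x_{South} + x_{East})) − 52x_{South}.
∂π/∂x_{South} = 178 − 8x_{South} − 4x_{East} = 0, so x_{South} = 22.25 − 0.5x_{East}.
By the same steps for East: x_{East} = 22 − 0.5x_{South}.
Substituting the second reaction function into the first: x_{South} = 22.25 − 0.5(22 − 0.5x_{South}), which gives 0.75x_{South} = 11.25 ⇒ x_{South} = 15.
Then x_{East} = 22 − 0.5·15 = 14.5.
Equilibrium price: P = 230 − 4·29.5 = 112.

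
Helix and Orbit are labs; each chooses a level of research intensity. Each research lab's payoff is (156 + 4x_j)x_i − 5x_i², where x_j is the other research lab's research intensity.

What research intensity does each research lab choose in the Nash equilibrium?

Helix's payoff is (156 + 4x_O)x_H − 5x_H².
∂π/∂x_H = 156 + 4x_O − 10x_H = 0, so x_H = 15.6 + 0.4x_O.
Setting x_H = x_O in the reaction function: x_H = 15.6 + 0.4x_H, so x_H = 15.6 / 0.6 = 26.

26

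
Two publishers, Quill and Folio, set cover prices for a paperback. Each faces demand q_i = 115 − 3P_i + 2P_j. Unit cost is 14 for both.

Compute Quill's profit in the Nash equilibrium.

1912.6875

Quill's profit: π = (P_{Quill} − 14)(115 − 3P_{Quill} + 2P_{Folio}).
∂π/∂P_{Quill} = 157 − 6P_{Quill} + 2P_{Folio} = 0 ⇒ P_{Quill} = 157/6 + (1/3)P_{Folio}.
By symmetry P_{Folio} = P_{Quill}; substituting into the reaction function, (2/3)P_{Quill} = 157/6 and P_{Quill} = 39.25.
q_{Quill} = 115 − 3·39.25 + 2·39.25 = 75.75.
Profit = (39.25 − 14)·75.75 = 1912.6875.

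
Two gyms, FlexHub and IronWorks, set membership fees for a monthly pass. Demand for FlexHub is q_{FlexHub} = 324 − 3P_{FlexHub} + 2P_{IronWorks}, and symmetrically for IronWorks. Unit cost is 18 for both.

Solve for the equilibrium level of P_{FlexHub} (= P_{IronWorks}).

94.5

FlexHub's profit: π = (P_{FlexHub} − 18)(324 − 3P_{FlexHub} + 2P_{IronWorks}).
∂π/∂P_{FlexHub} = 378 − 6P_{FlexHub} + 2P_{IronWorks} = 0 ⇒ P_{FlexHub} = 63 + (1/3)P_{IronWorks}.
The game is symmetric, so in equilibrium P_{IronWorks} = P_{FlexHub}: the reaction function gives (2/3)P_{FlexHub} = 63, hence P_{FlexHub} = 94.5.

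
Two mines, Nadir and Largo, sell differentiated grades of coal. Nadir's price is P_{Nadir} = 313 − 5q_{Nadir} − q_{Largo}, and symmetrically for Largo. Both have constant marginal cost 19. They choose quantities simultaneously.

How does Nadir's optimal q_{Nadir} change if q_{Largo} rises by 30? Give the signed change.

-3

Mine Nadir's profit: π = q_{Nadir}(313 − 5q_{Nadir} − q_{Largo}) − 19q_{Nadir}.
∂π/∂q_{Nadir} = 294 − 10q_{Nadir} − q_{Largo} = 0 ⇒ q_{Nadir} = 29.4 − 0.1q_{Largo}.
The reaction-function slope is −0.1, so a 30-unit rise in q_{Largo} moves q_{Nadir} by −0.1 × 30 = −3. Nadir's best response falls — the actions are strategic substitutes.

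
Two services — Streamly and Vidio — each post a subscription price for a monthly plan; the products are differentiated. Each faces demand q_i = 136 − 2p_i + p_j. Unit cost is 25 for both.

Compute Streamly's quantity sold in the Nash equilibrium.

Streamly's profit: π = (p_{Streamly} − 25)(136 − 2p_{Streamly} + p_{Vidio}).
∂π/∂p_{Streamly} = 186 − 4p_{Streamly} + p_{Vidio} = 0 ⇒ p_{Streamly} = 46.5 + 0.25p_{Vidio}.
By symmetry p_{Vidio} = p_{Streamly}; substituting into the reaction function, 0.75p_{Streamly} = 46.5 and p_{Streamly} = 62.
q_{Streamly} = 136 − 2·62 + 62 = 74.

74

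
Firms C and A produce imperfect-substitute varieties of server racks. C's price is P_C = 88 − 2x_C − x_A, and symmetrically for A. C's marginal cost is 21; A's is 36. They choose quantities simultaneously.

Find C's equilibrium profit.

Firm C's profit: π = x_C(88 − 2x_C − x_A) − 21x_C.
∂π/∂x_C = 67 − 4x_C − x_A = 0 ⇒ x_C = 16.75 − 0.25x_A.
Similarly x_A = 13 − 0.25x_C.
Plugging x_A into C's best response: x_C = 16.75 − 0.25(13 − 0.25x_C) ⇒ 0.9375x_C = 13.5, so x_C = 14.4.
Then x_A = 13 − 0.25·14.4 = 9.4.
P_C = 88 − 2·14.4 − 9.4 = 49.8.
Profit = (49.8 − 21)·14.4 = 414.72.

414.72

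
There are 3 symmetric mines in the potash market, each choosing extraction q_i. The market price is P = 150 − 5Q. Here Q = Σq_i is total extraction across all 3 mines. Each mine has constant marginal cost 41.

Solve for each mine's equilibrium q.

A representative mine's profit is π_i = q_i(150 − 5Q) − 41q_i, with Q = q_i + Σ_{j≠i} q_j.
First-order condition: 109 − 10q_i − 5Σ_{j≠i} q_j = 0.
In a symmetric equilibrium every mine chooses the same q, so Σ_{j≠i} q_j = 2q. The condition becomes 109 − 20q = 0, giving q = 109/20 = 5.45.

5.45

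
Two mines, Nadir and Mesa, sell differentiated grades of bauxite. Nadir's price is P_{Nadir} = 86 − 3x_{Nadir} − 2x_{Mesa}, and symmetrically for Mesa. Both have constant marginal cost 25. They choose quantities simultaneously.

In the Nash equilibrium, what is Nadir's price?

Mine Nadir's profit: π = x_{Nadir}(86 − 3x_{Nadir} − 2x_{Mesa}) − 25x_{Nadir}.
∂π/∂x_{Nadir} = 61 − 6x_{Nadir} − 2x_{Mesa} = 0 ⇒ x_{Nadir} = 61/6 − (1/3)x_{Mesa}.
The game is symmetric, so in equilibrium x_{Mesa} = x_{Nadir}: the reaction function gives (4/3)x_{Nadir} = 61/6, hence x_{Nadir} = 7.625.
P_{Nadir} = 86 − 3·7.625 − 2·7.625 = 47.875.

47.875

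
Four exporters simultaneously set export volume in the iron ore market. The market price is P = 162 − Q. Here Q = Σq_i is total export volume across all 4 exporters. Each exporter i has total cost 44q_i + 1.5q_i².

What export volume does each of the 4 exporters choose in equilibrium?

A representative exporter's profit is π_i = q_i(162 − Q) − 44q_i − 1.5q_i², with Q = q_i + Σ_{j≠i} q_j.
First-order condition: 118 − 5q_i − Σ_{j≠i} q_j = 0.
With identical exporters, set every q_j = q: then 118 − 5q − 3q = 0, i.e. q = 118/8 = 14.75.

14.75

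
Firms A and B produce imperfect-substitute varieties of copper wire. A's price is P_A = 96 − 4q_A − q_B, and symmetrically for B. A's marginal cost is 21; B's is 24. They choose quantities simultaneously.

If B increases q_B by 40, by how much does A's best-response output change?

-5

Firm A's profit: π = q_A(96 − 4q_A − q_B) − 21q_A.
∂π/∂q_A = 75 − 8q_A − q_B = 0 ⇒ q_A = 9.375 − 0.125q_B.
The reaction-function slope is −0.125, so a 40-unit rise in q_B moves q_A by −0.125 × 40 = −5. A's best response falls — the actions are strategic substitutes.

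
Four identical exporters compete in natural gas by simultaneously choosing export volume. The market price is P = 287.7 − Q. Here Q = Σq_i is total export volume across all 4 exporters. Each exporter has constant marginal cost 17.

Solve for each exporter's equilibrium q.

A representative exporter's profit is π_i = q_i(287.7 − Q) − 17q_i, with Q = q_i + Σ_{j≠i} q_j.
First-order condition: 270.7 − 2q_i − Σ_{j≠i} q_j = 0.
Imposing symmetry (q_j = q for all j) turns Σ_{j≠i} q_j into 3q, so 270.7 = 5q and q = 54.14.

54.14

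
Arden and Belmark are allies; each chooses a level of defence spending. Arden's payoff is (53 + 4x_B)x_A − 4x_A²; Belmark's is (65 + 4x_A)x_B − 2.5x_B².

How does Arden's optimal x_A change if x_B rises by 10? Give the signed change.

Expanding Arden's payoff: 53x_A + 4x_Bx_A − 4x_A².
∂π/∂x_A = 53 + 4x_B − 8x_A = 0, so x_A = 6.625 + 0.5x_B.
The reaction-function slope is 0.5, so a 10-unit rise in x_B moves x_A by 0.5 × 10 = 5. Arden's best response rises — the actions are strategic complements.

5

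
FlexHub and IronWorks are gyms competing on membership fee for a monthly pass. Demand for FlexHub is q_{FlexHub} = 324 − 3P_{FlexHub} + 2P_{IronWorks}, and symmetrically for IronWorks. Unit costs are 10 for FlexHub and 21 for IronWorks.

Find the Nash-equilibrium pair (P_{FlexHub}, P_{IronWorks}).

90.5625, 94.6875

FlexHub's profit: π = (P_{FlexHub} − 10)(324 − 3P_{FlexHub} + 2P_{IronWorks}).
∂π/∂P_{FlexHub} = 354 − 6P_{FlexHub} + 2P_{IronWorks} = 0 ⇒ P_{FlexHub} = 59 + (1/3)P_{IronWorks}.
Similarly P_{IronWorks} = 64.5 + (1/3)P_{FlexHub}.
Solving the two reaction functions simultaneously: (1 − (1/3)(1/3))P_{FlexHub} = 59 + (1/3)·64.5, so (8/9)P_{FlexHub} = 80.5 and P_{FlexHub} = 90.5625.
Then P_{IronWorks} = 64.5 + (1/3)·90.5625 = 94.6875.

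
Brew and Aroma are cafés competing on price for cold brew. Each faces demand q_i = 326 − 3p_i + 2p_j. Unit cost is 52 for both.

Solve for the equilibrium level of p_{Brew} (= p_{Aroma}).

Brew's profit: π = (p_{Brew} − 52)(326 − 3p_{Brew} + 2p_{Aroma}).
∂π/∂p_{Brew} = 482 − 6p_{Brew} + 2p_{Aroma} = 0 ⇒ p_{Brew} = 241/3 + (1/3)p_{Aroma}.
Setting p_{Brew} = p_{Aroma} in the reaction function: p_{Brew} = 241/3 + (1/3)p_{Brew}, so p_{Brew} = (241/3) / (2/3) = 120.5.

120.5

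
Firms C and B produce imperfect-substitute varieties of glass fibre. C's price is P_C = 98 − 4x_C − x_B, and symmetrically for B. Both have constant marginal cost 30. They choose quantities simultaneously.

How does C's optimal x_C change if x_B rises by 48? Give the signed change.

-6

Firm C's profit: π = x_C(98 − 4x_C − x_B) − 30x_C.
∂π/∂x_C = 68 − 8x_C − x_B = 0 ⇒ x_C = 8.5 − 0.125x_B.
The reaction-function slope is −0.125, so a 48-unit rise in x_B moves x_C by −0.125 × 48 = −6. C's best response falls — the actions are strategic substitutes.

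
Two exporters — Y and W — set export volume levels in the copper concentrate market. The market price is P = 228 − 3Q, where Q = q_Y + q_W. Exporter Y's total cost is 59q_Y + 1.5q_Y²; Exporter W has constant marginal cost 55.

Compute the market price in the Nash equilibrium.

Exporter Y's profit: π = q_Y(228 − 3(q_Y + q_W)) − 59q_Y − 1.5q_Y².
∂π/∂q_Y = 169 − 9q_Y − 3q_W = 0, so q_Y = 169/9 − (1/3)q_W.
For W: ∂π/∂q_W = 173 − 6q_W − 3q_Y = 0 ⇒ q_W = 173/6 − 0.5q_Y.
Solving the two reaction functions simultaneously: (1 − (−1/3)(−0.5))q_Y = 169/9 − (1/3)·(173/6), so (5/6)q_Y = 55/6 and q_Y = 11.
Then q_W = 173/6 − 0.5·11 = 70/3.
Equilibrium price: P = 228 − 3·(103/3) = 125.

125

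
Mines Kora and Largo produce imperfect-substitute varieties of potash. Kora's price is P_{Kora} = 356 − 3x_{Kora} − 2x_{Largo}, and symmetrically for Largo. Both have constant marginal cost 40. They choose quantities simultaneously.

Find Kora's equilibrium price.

Mine Kora's profit: π = x_{Kora}(356 − 3x_{Kora} − 2x_{Largo}) − 40x_{Kora}.
∂π/∂x_{Kora} = 316 − 6x_{Kora} − 2x_{Largo} = 0 ⇒ x_{Kora} = 158/3 − (1/3)x_{Largo}.
Setting x_{Kora} = x_{Largo} in the reaction function: x_{Kora} = 158/3 − (1/3)x_{Kora}, so x_{Kora} = (158/3) / (4/3) = 39.5.
P_{Kora} = 356 − 3·39.5 − 2·39.5 = 158.5.

158.5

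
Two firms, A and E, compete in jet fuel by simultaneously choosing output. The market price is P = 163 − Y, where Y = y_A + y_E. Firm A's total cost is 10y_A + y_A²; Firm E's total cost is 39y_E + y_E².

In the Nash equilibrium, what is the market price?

Firm A's profit: π = y_A(163 − (y_A + y_E)) − 10y_A − y_A².
∂π/∂y_A = 153 − 4y_A − y_E = 0, so y_A = 38.25 − 0.25y_E.
By the same steps for E: y_E = 31 − 0.25y_A.
Plugging y_E into A's best response: y_A = 38.25 − 0.25(31 − 0.25y_A) ⇒ 0.9375y_A = 30.5, so y_A = 488/15.
Then y_E = 31 − 0.25·(488/15) = 343/15.
Equilibrium price: P = 163 − 55.4 = 107.6.

107.6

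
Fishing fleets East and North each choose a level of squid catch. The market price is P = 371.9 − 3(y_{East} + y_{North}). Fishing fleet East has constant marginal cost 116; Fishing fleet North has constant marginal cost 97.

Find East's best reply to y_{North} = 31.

27.15

Fishing fleet East's profit: π = y_{East}(371.9 − 3(y_{East} + y_{North})) − 116y_{East}.
∂π/∂y_{East} = 255.9 − 6y_{East} − 3y_{North} = 0, so y_{East} = 42.65 − 0.5y_{North}.
At y_{North} = 31: y_{East} = 42.65 − 0.5·31 = 27.15.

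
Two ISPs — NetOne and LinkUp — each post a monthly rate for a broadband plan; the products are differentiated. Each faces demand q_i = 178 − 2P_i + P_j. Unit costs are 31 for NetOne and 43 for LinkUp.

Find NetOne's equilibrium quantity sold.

NetOne's profit: π = (P_{NetOne} − 31)(178 − 2P_{NetOne} + P_{LinkUp}).
∂π/∂P_{NetOne} = 240 − 4P_{NetOne} + P_{LinkUp} = 0 ⇒ P_{NetOne} = 60 + 0.25P_{LinkUp}.
Similarly P_{LinkUp} = 66 + 0.25P_{NetOne}.
Solving the two reaction functions simultaneously: (1 − (0.25)(0.25))P_{NetOne} = 60 + 0.25·66, so 0.9375P_{NetOne} = 76.5 and P_{NetOne} = 81.6.
Then P_{LinkUp} = 66 + 0.25·81.6 = 86.4.
q_{NetOne} = 178 − 2·81.6 + 86.4 = 101.2.

101.2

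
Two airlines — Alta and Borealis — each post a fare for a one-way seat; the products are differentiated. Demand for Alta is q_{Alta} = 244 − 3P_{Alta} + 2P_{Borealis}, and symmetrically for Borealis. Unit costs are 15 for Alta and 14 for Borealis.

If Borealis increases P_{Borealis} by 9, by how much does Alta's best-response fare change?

Alta's profit: π = (P_{Alta} − 15)(244 − 3P_{Alta} + 2P_{Borealis}).
∂π/∂P_{Alta} = 289 − 6P_{Alta} + 2P_{Borealis} = 0 ⇒ P_{Alta} = 289/6 + (1/3)P_{Borealis}.
The reaction-function slope is 1/3, so a 9-unit rise in P_{Borealis} moves P_{Alta} by 1/3 × 9 = 3. Alta's best response rises — the actions are strategic complements.

3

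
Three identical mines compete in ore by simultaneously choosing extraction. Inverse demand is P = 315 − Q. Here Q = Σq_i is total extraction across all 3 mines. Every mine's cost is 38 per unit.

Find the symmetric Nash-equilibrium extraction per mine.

69.25

A representative mine's profit is π_i = q_i(315 − Q) − 38q_i, with Q = q_i + Σ_{j≠i} q_j.
First-order condition: 277 − 2q_i − Σ_{j≠i} q_j = 0.
Imposing symmetry (q_j = q for all j) turns Σ_{j≠i} q_j into 2q, so 277 = 4q and q = 69.25.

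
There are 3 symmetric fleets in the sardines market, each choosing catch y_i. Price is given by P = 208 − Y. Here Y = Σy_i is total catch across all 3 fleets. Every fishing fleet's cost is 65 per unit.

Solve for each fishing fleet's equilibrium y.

A representative fishing fleet's profit is π_i = y_i(208 − Y) − 65y_i, with Y = y_i + Σ_{j≠i} y_j.
First-order condition: 143 − 2y_i − Σ_{j≠i} y_j = 0.
With identical fishing fleets, set every y_j = y: then 143 − 2y − 2y = 0, i.e. y = 143/4 = 35.75.

35.75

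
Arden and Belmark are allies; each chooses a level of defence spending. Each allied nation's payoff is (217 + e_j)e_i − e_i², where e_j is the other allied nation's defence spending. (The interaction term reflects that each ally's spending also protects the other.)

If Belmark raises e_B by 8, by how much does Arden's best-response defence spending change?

Arden's payoff is (217 + e_B)e_A − e_A².
∂π/∂e_A = 217 + e_B − 2e_A = 0, so e_A = 108.5 + 0.5e_B.
The reaction-function slope is 0.5, so an 8-unit rise in e_B moves e_A by 0.5 × 8 = 4. Arden's best response rises — the actions are strategic complements.

4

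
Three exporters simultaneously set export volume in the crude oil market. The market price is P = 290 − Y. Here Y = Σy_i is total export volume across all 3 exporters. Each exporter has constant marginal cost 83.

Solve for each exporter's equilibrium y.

A representative exporter's profit is π_i = y_i(290 − Y) − 83y_i, with Y = y_i + Σ_{j≠i} y_j.
First-order condition: 207 − 2y_i − Σ_{j≠i} y_j = 0.
With identical exporters, set every y_j = y: then 207 − 2y − 2y = 0, i.e. y = 207/4 = 51.75.

51.75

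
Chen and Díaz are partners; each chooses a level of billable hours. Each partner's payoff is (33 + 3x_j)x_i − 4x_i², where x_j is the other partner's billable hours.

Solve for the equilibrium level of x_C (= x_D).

6.6

Chen's payoff is (33 + 3x_D)x_C − 4x_C².
∂π/∂x_C = 33 + 3x_D − 8x_C = 0, so x_C = 4.125 + 0.375x_D.
By symmetry x_D = x_C; substituting into the reaction function, 0.625x_C = 4.125 and x_C = 6.6.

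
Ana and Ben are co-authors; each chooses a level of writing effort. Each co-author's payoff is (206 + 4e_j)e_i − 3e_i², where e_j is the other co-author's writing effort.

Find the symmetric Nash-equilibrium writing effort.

Ana's payoff is (206 + 4e_B)e_A − 3e_A².
∂π/∂e_A = 206 + 4e_B − 6e_A = 0, so e_A = 103/3 + (2/3)e_B.
The game is symmetric, so in equilibrium e_B = e_A: the reaction function gives (1/3)e_A = 103/3, hence e_A = 103.

103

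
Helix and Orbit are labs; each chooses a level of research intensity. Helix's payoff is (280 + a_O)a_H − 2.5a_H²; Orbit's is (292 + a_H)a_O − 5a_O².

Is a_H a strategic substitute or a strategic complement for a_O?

strategic complements

Expanding Helix's payoff: 280a_H + a_Oa_H − 2.5a_H².
∂π/∂a_H = 280 + a_O − 5a_H = 0, so a_H = 56 + 0.2a_O.
The best-response slope da_H/da_O = 0.2 > 0: the reaction function is upward-sloping, so the choices are strategic complements.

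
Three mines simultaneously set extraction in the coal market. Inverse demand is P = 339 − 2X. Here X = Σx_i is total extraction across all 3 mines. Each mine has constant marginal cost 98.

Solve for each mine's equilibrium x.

A representative mine's profit is π_i = x_i(339 − 2X) − 98x_i, with X = x_i + Σ_{j≠i} x_j.
First-order condition: 241 − 4x_i − 2Σ_{j≠i} x_j = 0.
In a symmetric equilibrium every mine chooses the same x, so Σ_{j≠i} x_j = 2x. The condition becomes 241 − 8x = 0, giving x = 241/8 = 30.125.

30.125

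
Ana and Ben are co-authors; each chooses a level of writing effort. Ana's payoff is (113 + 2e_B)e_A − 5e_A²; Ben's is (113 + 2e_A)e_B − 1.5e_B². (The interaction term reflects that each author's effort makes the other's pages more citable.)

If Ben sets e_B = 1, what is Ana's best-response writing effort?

Expanding Ana's payoff: 113e_A + 2e_Be_A − 5e_A².
∂π/∂e_A = 113 + 2e_B − 10e_A = 0, so e_A = 11.3 + 0.2e_B.
At e_B = 1: e_A = 11.3 + 0.2·1 = 11.5.

11.5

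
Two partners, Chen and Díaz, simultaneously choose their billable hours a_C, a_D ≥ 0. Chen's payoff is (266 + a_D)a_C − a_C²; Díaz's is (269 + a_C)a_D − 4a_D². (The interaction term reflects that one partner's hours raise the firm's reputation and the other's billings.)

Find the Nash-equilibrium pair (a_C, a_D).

159.8, 53.6

Expanding Chen's payoff: 266a_C + a_Da_C − a_C².
∂π/∂a_C = 266 + a_D − 2a_C = 0, so a_C = 133 + 0.5a_D.
Likewise for Díaz: a_D = 33.625 + 0.125a_C.
Substituting the second reaction function into the first: a_C = 133 + 0.5(33.625 + 0.125a_C), which gives 0.9375a_C = 149.8125 ⇒ a_C = 159.8.
Then a_D = 33.625 + 0.125·159.8 = 53.6.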